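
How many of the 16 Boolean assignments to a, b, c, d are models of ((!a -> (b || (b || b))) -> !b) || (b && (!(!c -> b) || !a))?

12

Initial set: {(((!a -> (b || (b || b))) -> !b) || (b && (!(!c -> b) || !a)))}.
(((!a -> (b || (b || b))) -> !b) || (b && (!(!c -> b) || !a))): β-rule — branch into ((!a -> (b || (b || b))) -> !b)  //  (b && (!(!c -> b) || !a)).
  branch 1 (add ((!a -> (b || (b || b))) -> !b)):
    ((!a -> (b || (b || b))) -> !b): β-rule — branch into !(!a -> (b || (b || b)))  //  !b.
      branch 1.1 (add !(!a -> (b || (b || b)))):
        !(!a -> (b || (b || b))): α-rule — add !a, !(b || (b || b)).
        !(b || (b || b)): α-rule — add !b, !(b || b).
        !(b || b): α-rule — add !b, !b.
        ○ open, literals {a=F, b=F}.
      branch 1.2 (add !b):
        ○ open, literals {b=F}.
  branch 2 (add (b && (!(!c -> b) || !a))):
    (b && (!(!c -> b) || !a)): α-rule — add b, (!(!c -> b) || !a).
    (!(!c -> b) || !a): β-rule — branch into !(!c -> b)  //  !a.
      branch 2.1 (add !(!c -> b)):
        !(!c -> b): α-rule — add !c, !b.
        × closes — contains both b and !b.
      branch 2.2 (add !a):
        ○ open, literals {a=F, b=T}.
1 branch closed, 3 open.
Each open branch fixes some atoms; the unmentioned ones are free. Counting distinct full assignments: branch {a=F, b=F} (c, d) contributes 4 new; branch {b=F} (a, c, d) contributes 4 new; branch {a=F, b=T} (c, d) contributes 4 new. Total: 12.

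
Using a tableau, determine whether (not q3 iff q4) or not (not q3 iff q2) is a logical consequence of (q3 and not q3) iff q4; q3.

Initial set: {T ((q3 and not q3) iff q4); T q3; F ((not q3 iff q4) or not (not q3 iff q2))}.
F ((not q3 iff q4) or not (not q3 iff q2)): α-rule — add F (not q3 iff q4), F not (not q3 iff q2).
T ((q3 and not q3) iff q4): β-rule — branch into T (q3 and not q3), T q4  //  F (q3 and not q3), F q4.
  branch 1 (add T (q3 and not q3), T q4):
    T (q3 and not q3): α-rule — add T q3, T not q3.
    × closes — contains both q3 and not q3.
  branch 2 (add F (q3 and not q3), F q4):
    F (not q3 iff q4): β-rule — branch into T not q3, F q4  //  F not q3, T q4.
      branch 2.1 (add T not q3, F q4):
        × closes — contains both q3 and not q3.
      branch 2.2 (add F not q3, T q4):
        × closes — contains both q4 and not q4.
All 3 branches close.
Every branch closed, so the premises entail the conclusion.

Yes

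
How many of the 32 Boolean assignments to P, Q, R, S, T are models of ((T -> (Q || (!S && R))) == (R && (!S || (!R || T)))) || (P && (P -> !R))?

20

Initial set: {T (((T -> (Q || (!S && R))) == (R && (!S || (!R || T)))) || (P && (P -> !R)))}.
T (((T -> (Q || (!S && R))) == (R && (!S || (!R || T)))) || (P && (P -> !R))): β-rule — branch into T ((T -> (Q || (!S && R))) == (R && (!S || (!R || T))))  //  T (P && (P -> !R)).
  branch 1 (add T ((T -> (Q || (!S && R))) == (R && (!S || (!R || T))))):
    T ((T -> (Q || (!S && R))) == (R && (!S || (!R || T)))): β-rule — branch into T (T -> (Q || (!S && R))), T (R && (!S || (!R || T)))  //  F (T -> (Q || (!S && R))), F (R && (!S || (!R || T))).
      branch 1.1 (add T (T -> (Q || (!S && R))), T (R && (!S || (!R || T)))):
        T (R && (!S || (!R || T))): α-rule — add T R, T (!S || (!R || T)).
        T (T -> (Q || (!S && R))): β-rule — branch into F T  //  T (Q || (!S && R)).
          branch 1.1.1 (add F T):
            T (!S || (!R || T)): β-rule — branch into T !S  //  T (!R || T).
              branch 1.1.1.1 (add T !S):
                ○ open, literals {R=1, S=0, T=0}.
              branch 1.1.1.2 (add T (!R || T)):
                T (!R || T): β-rule — branch into T !R  //  T T.
                  branch 1.1.1.2.1 (add T !R):
                    × closes — contains both R and !R.
                  branch 1.1.1.2.2 (add T T):
                    × closes — contains both T and !T.
          branch 1.1.2 (add T (Q || (!S && R))):
            T (!S || (!R || T)): β-rule — branch into T !S  //  T (!R || T).
              branch 1.1.2.1 (add T !S):
                T (Q || (!S && R)): β-rule — branch into T Q  //  T (!S && R).
                  branch 1.1.2.1.1 (add T Q):
                    ○ open, literals {Q=1, R=1, S=0}.
                  branch 1.1.2.1.2 (add T (!S && R)):
                    T (!S && R): α-rule — add T !S, T R.
                    ○ open, literals {R=1, S=0}.
              branch 1.1.2.2 (add T (!R || T)):
                T (Q || (!S && R)): β-rule — branch into T Q  //  T (!S && R).
                  branch 1.1.2.2.1 (add T Q):
                    T (!R || T): β-rule — branch into T !R  //  T T.
                      branch 1.1.2.2.1.1 (add T !R):
                        × closes — contains both R and !R.
                      branch 1.1.2.2.1.2 (add T T):
                        ○ open, literals {Q=1, R=1, T=1}.
                  branch 1.1.2.2.2 (add T (!S && R)):
                    T (!S && R): α-rule — add T !S, T R.
                    T (!R || T): β-rule — branch into T !R  //  T T.
                      branch 1.1.2.2.2.1 (add T !R):
                        × closes — contains both R and !R.
                      branch 1.1.2.2.2.2 (add T T):
                        ○ open, literals {R=1, S=0, T=1}.
      branch 1.2 (add F (T -> (Q || (!S && R))), F (R && (!S || (!R || T)))):
        F (T -> (Q || (!S && R))): α-rule — add T T, F (Q || (!S && R)).
        F (Q || (!S && R)): α-rule — add F Q, F (!S && R).
        F (R && (!S || (!R || T))): β-rule — branch into F R  //  F (!S || (!R || T)).
          branch 1.2.1 (add F R):
            F (!S && R): β-rule — branch into F !S  //  F R.
              branch 1.2.1.1 (add F !S):
                ○ open, literals {Q=0, R=0, S=1, T=1}.
              branch 1.2.1.2 (add F R):
                ○ open, literals {Q=0, R=0, T=1}.
          branch 1.2.2 (add F (!S || (!R || T))):
            F (!S || (!R || T)): α-rule — add F !S, F (!R || T).
            F (!R || T): α-rule — add F !R, F T.
            × closes — contains both T and !T.
  branch 2 (add T (P && (P -> !R))):
    T (P && (P -> !R)): α-rule — add T P, T (P -> !R).
    T (P -> !R): β-rule — branch into F P  //  T !R.
      branch 2.1 (add F P):
        × closes — contains both P and !P.
      branch 2.2 (add T !R):
        ○ open, literals {P=1, R=0}.
6 branches closed, 8 open.
Each open branch fixes some atoms; the unmentioned ones are free. Counting distinct full assignments: branch {R=1, S=0, T=0} (P, Q) contributes 4 new; branch {Q=1, R=1, S=0} (P, T) contributes 2 new; branch {R=1, S=0} (P, Q, T) contributes 2 new; branch {Q=1, R=1, T=1} (P, S) contributes 2 new; branch {R=1, S=0, T=1} (P, Q) contributes 0 new; branch {Q=0, R=0, S=1, T=1} (P) contributes 2 new; branch {Q=0, R=0, T=1} (P, S) contributes 2 new; branch {P=1, R=0} (Q, S, T) contributes 6 new. Total: 20.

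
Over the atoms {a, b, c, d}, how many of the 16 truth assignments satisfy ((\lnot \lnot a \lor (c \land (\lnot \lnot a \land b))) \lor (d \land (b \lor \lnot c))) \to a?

13

Initial set: {(((\lnot \lnot a \lor (c \land (\lnot \lnot a \land b))) \lor (d \land (b \lor \lnot c))) \to a)}.
(((\lnot \lnot a \lor (c \land (\lnot \lnot a \land b))) \lor (d \land (b \lor \lnot c))) \to a): β-rule — branch into \lnot ((\lnot \lnot a \lor (c \land (\lnot \lnot a \land b))) \lor (d \land (b \lor \lnot c)))  //  a.
  branch 1 (add \lnot ((\lnot \lnot a \lor (c \land (\lnot \lnot a \land b))) \lor (d \land (b \lor \lnot c)))):
    \lnot ((\lnot \lnot a \lor (c \land (\lnot \lnot a \land b))) \lor (d \land (b \lor \lnot c))): α-rule — add \lnot (\lnot \lnot a \lor (c \land (\lnot \lnot a \land b))), \lnot (d \land (b \lor \lnot c)).
    \lnot (\lnot \lnot a \lor (c \land (\lnot \lnot a \land b))): α-rule — add \lnot \lnot \lnot a, \lnot (c \land (\lnot \lnot a \land b)).
    \lnot \lnot \lnot a: drop double negation, giving \lnot a.
    \lnot (d \land (b \lor \lnot c)): β-rule — branch into \lnot d  //  \lnot (b \lor \lnot c).
      branch 1.1 (add \lnot d):
        \lnot (c \land (\lnot \lnot a \land b)): β-rule — branch into \lnot c  //  \lnot (\lnot \lnot a \land b).
          branch 1.1.1 (add \lnot c):
            ○ open, literals {a=0, c=0, d=0}.
          branch 1.1.2 (add \lnot (\lnot \lnot a \land b)):
            \lnot (\lnot \lnot a \land b): β-rule — branch into \lnot \lnot \lnot a  //  \lnot b.
              branch 1.1.2.1 (add \lnot \lnot \lnot a):
                \lnot \lnot \lnot a: drop double negation, giving \lnot a.
                ○ open, literals {a=0, d=0}.
              branch 1.1.2.2 (add \lnot b):
                ○ open, literals {a=0, b=0, d=0}.
      branch 1.2 (add \lnot (b \lor \lnot c)):
        \lnot (b \lor \lnot c): α-rule — add \lnot b, \lnot \lnot c.
        \lnot (c \land (\lnot \lnot a \land b)): β-rule — branch into \lnot c  //  \lnot (\lnot \lnot a \land b).
          branch 1.2.1 (add \lnot c):
            × closes — contains both c and \lnot c.
          branch 1.2.2 (add \lnot (\lnot \lnot a \land b)):
            \lnot (\lnot \lnot a \land b): β-rule — branch into \lnot \lnot \lnot a  //  \lnot b.
              branch 1.2.2.1 (add \lnot \lnot \lnot a):
                \lnot \lnot \lnot a: drop double negation, giving \lnot a.
                ○ open, literals {a=0, b=0, c=1}.
              branch 1.2.2.2 (add \lnot b):
                ○ open, literals {a=0, b=0, c=1}.
  branch 2 (add a):
    ○ open, literals {a=1}.
1 branch closed, 6 open.
Each open branch fixes some atoms; the unmentioned ones are free. Counting distinct full assignments: branch {a=0, c=0, d=0} (b) contributes 2 new; branch {a=0, d=0} (b, c) contributes 2 new; branch {a=0, b=0, d=0} (c) contributes 0 new; branch {a=0, b=0, c=1} (d) contributes 1 new; branch {a=0, b=0, c=1} (d) contributes 0 new; branch {a=1} (b, c, d) contributes 8 new. Total: 13.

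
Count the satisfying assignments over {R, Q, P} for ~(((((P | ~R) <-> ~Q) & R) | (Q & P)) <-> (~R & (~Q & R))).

Initial set: {~(((((P | ~R) <-> ~Q) & R) | (Q & P)) <-> (~R & (~Q & R)))}.
~(((((P | ~R) <-> ~Q) & R) | (Q & P)) <-> (~R & (~Q & R))): β-rule — branch into ((((P | ~R) <-> ~Q) & R) | (Q & P)), ~(~R & (~Q & R))  //  ~((((P | ~R) <-> ~Q) & R) | (Q & P)), (~R & (~Q & R)).
  branch 1 (add ((((P | ~R) <-> ~Q) & R) | (Q & P)), ~(~R & (~Q & R))):
    ((((P | ~R) <-> ~Q) & R) | (Q & P)): β-rule — branch into (((P | ~R) <-> ~Q) & R)  //  (Q & P).
      branch 1.1 (add (((P | ~R) <-> ~Q) & R)):
        (((P | ~R) <-> ~Q) & R): α-rule — add ((P | ~R) <-> ~Q), R.
        ~(~R & (~Q & R)): β-rule — branch into ~~R  //  ~(~Q & R).
          branch 1.1.1 (add ~~R):
            ((P | ~R) <-> ~Q): β-rule — branch into (P | ~R), ~Q  //  ~(P | ~R), ~~Q.
              branch 1.1.1.1 (add (P | ~R), ~Q):
                (P | ~R): β-rule — branch into P  //  ~R.
                  branch 1.1.1.1.1 (add P):
                    ○ open, literals {P=1, Q=0, R=1}.
                  branch 1.1.1.1.2 (add ~R):
                    × closes — contains both R and ~R.
              branch 1.1.1.2 (add ~(P | ~R), ~~Q):
                ~(P | ~R): α-rule — add ~P, ~~R.
                ○ open, literals {P=0, Q=1, R=1}.
          branch 1.1.2 (add ~(~Q & R)):
            ((P | ~R) <-> ~Q): β-rule — branch into (P | ~R), ~Q  //  ~(P | ~R), ~~Q.
              branch 1.1.2.1 (add (P | ~R), ~Q):
                ~(~Q & R): β-rule — branch into ~~Q  //  ~R.
                  branch 1.1.2.1.1 (add ~~Q):
                    × closes — contains both Q and ~Q.
                  branch 1.1.2.1.2 (add ~R):
                    × closes — contains both R and ~R.
              branch 1.1.2.2 (add ~(P | ~R), ~~Q):
                ~(P | ~R): α-rule — add ~P, ~~R.
                ~(~Q & R): β-rule — branch into ~~Q  //  ~R.
                  branch 1.1.2.2.1 (add ~~Q):
                    ○ open, literals {P=0, Q=1, R=1}.
                  branch 1.1.2.2.2 (add ~R):
                    × closes — contains both R and ~R.
      branch 1.2 (add (Q & P)):
        (Q & P): α-rule — add Q, P.
        ~(~R & (~Q & R)): β-rule — branch into ~~R  //  ~(~Q & R).
          branch 1.2.1 (add ~~R):
            ○ open, literals {P=1, Q=1, R=1}.
          branch 1.2.2 (add ~(~Q & R)):
            ~(~Q & R): β-rule — branch into ~~Q  //  ~R.
              branch 1.2.2.1 (add ~~Q):
                ○ open, literals {P=1, Q=1}.
              branch 1.2.2.2 (add ~R):
                ○ open, literals {P=1, Q=1, R=0}.
  branch 2 (add ~((((P | ~R) <-> ~Q) & R) | (Q & P)), (~R & (~Q & R))):
    ~((((P | ~R) <-> ~Q) & R) | (Q & P)): α-rule — add ~(((P | ~R) <-> ~Q) & R), ~(Q & P).
    (~R & (~Q & R)): α-rule — add ~R, (~Q & R).
    (~Q & R): α-rule — add ~Q, R.
    × closes — contains both R and ~R.
5 branches closed, 6 open.
Each open branch fixes some atoms; the unmentioned ones are free. Counting distinct full assignments: branch {P=1, Q=0, R=1} (none free) contributes 1 new; branch {P=0, Q=1, R=1} (none free) contributes 1 new; branch {P=0, Q=1, R=1} (none free) contributes 0 new; branch {P=1, Q=1, R=1} (none free) contributes 1 new; branch {P=1, Q=1} (R) contributes 1 new; branch {P=1, Q=1, R=0} (none free) contributes 0 new. Total: 4.

4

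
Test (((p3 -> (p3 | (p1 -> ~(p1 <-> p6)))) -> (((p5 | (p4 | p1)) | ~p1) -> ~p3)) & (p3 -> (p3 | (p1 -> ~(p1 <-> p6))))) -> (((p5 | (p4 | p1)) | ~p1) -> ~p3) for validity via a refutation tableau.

Valid

Assume the negation and expand:
Initial set: {~((((p3 -> (p3 | (p1 -> ~(p1 <-> p6)))) -> (((p5 | (p4 | p1)) | ~p1) -> ~p3)) & (p3 -> (p3 | (p1 -> ~(p1 <-> p6))))) -> (((p5 | (p4 | p1)) | ~p1) -> ~p3))}.
~((((p3 -> (p3 | (p1 -> ~(p1 <-> p6)))) -> (((p5 | (p4 | p1)) | ~p1) -> ~p3)) & (p3 -> (p3 | (p1 -> ~(p1 <-> p6))))) -> (((p5 | (p4 | p1)) | ~p1) -> ~p3)): α-rule — add (((p3 -> (p3 | (p1 -> ~(p1 <-> p6)))) -> (((p5 | (p4 | p1)) | ~p1) -> ~p3)) & (p3 -> (p3 | (p1 -> ~(p1 <-> p6))))), ~(((p5 | (p4 | p1)) | ~p1) -> ~p3).
(((p3 -> (p3 | (p1 -> ~(p1 <-> p6)))) -> (((p5 | (p4 | p1)) | ~p1) -> ~p3)) & (p3 -> (p3 | (p1 -> ~(p1 <-> p6))))): α-rule — add ((p3 -> (p3 | (p1 -> ~(p1 <-> p6)))) -> (((p5 | (p4 | p1)) | ~p1) -> ~p3)), (p3 -> (p3 | (p1 -> ~(p1 <-> p6)))).
~(((p5 | (p4 | p1)) | ~p1) -> ~p3): α-rule — add ((p5 | (p4 | p1)) | ~p1), ~~p3.
((p3 -> (p3 | (p1 -> ~(p1 <-> p6)))) -> (((p5 | (p4 | p1)) | ~p1) -> ~p3)): β-rule — branch into ~(p3 -> (p3 | (p1 -> ~(p1 <-> p6))))  //  (((p5 | (p4 | p1)) | ~p1) -> ~p3).
  branch 1 (add ~(p3 -> (p3 | (p1 -> ~(p1 <-> p6))))):
    ~(p3 -> (p3 | (p1 -> ~(p1 <-> p6)))): α-rule — add p3, ~(p3 | (p1 -> ~(p1 <-> p6))).
    ~(p3 | (p1 -> ~(p1 <-> p6))): α-rule — add ~p3, ~(p1 -> ~(p1 <-> p6)).
    × closes — contains both p3 and ~p3.
  branch 2 (add (((p5 | (p4 | p1)) | ~p1) -> ~p3)):
    (p3 -> (p3 | (p1 -> ~(p1 <-> p6)))): β-rule — branch into ~p3  //  (p3 | (p1 -> ~(p1 <-> p6))).
      branch 2.1 (add ~p3):
        × closes — contains both p3 and ~p3.
      branch 2.2 (add (p3 | (p1 -> ~(p1 <-> p6)))):
        ((p5 | (p4 | p1)) | ~p1): β-rule — branch into (p5 | (p4 | p1))  //  ~p1.
          branch 2.2.1 (add (p5 | (p4 | p1))):
            (((p5 | (p4 | p1)) | ~p1) -> ~p3): β-rule — branch into ~((p5 | (p4 | p1)) | ~p1)  //  ~p3.
              branch 2.2.1.1 (add ~((p5 | (p4 | p1)) | ~p1)):
                ~((p5 | (p4 | p1)) | ~p1): α-rule — add ~(p5 | (p4 | p1)), ~~p1.
                ~(p5 | (p4 | p1)): α-rule — add ~p5, ~(p4 | p1).
                ~(p4 | p1): α-rule — add ~p4, ~p1.
                × closes — contains both p1 and ~p1.
              branch 2.2.1.2 (add ~p3):
                × closes — contains both p3 and ~p3.
          branch 2.2.2 (add ~p1):
            (((p5 | (p4 | p1)) | ~p1) -> ~p3): β-rule — branch into ~((p5 | (p4 | p1)) | ~p1)  //  ~p3.
              branch 2.2.2.1 (add ~((p5 | (p4 | p1)) | ~p1)):
                ~((p5 | (p4 | p1)) | ~p1): α-rule — add ~(p5 | (p4 | p1)), ~~p1.
                × closes — contains both p1 and ~p1.
              branch 2.2.2.2 (add ~p3):
                × closes — contains both p3 and ~p3.
All 6 branches close.
Every branch closed, so the negation is unsatisfiable and the formula is valid.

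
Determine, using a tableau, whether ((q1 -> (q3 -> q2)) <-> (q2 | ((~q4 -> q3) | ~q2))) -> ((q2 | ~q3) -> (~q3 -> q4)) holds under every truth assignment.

Not valid

Assume the negation and expand:
Initial set: {~(((q1 -> (q3 -> q2)) <-> (q2 | ((~q4 -> q3) | ~q2))) -> ((q2 | ~q3) -> (~q3 -> q4)))}.
~(((q1 -> (q3 -> q2)) <-> (q2 | ((~q4 -> q3) | ~q2))) -> ((q2 | ~q3) -> (~q3 -> q4))): α-rule — add ((q1 -> (q3 -> q2)) <-> (q2 | ((~q4 -> q3) | ~q2))), ~((q2 | ~q3) -> (~q3 -> q4)).
~((q2 | ~q3) -> (~q3 -> q4)): α-rule — add (q2 | ~q3), ~(~q3 -> q4).
~(~q3 -> q4): α-rule — add ~q3, ~q4.
((q1 -> (q3 -> q2)) <-> (q2 | ((~q4 -> q3) | ~q2))): β-rule — branch into (q1 -> (q3 -> q2)), (q2 | ((~q4 -> q3) | ~q2))  //  ~(q1 -> (q3 -> q2)), ~(q2 | ((~q4 -> q3) | ~q2)).
  branch 1 (add (q1 -> (q3 -> q2)), (q2 | ((~q4 -> q3) | ~q2))):
    (q2 | ~q3): β-rule — branch into q2  //  ~q3.
      branch 1.1 (add q2):
        (q1 -> (q3 -> q2)): β-rule — branch into ~q1  //  (q3 -> q2).
          branch 1.1.1 (add ~q1):
            (q2 | ((~q4 -> q3) | ~q2)): β-rule — branch into q2  //  ((~q4 -> q3) | ~q2).
              branch 1.1.1.1 (add q2):
                ○ open, literals {q1=F, q2=T, q3=F, q4=F}.
              branch 1.1.1.2 (add ((~q4 -> q3) | ~q2)):
                ((~q4 -> q3) | ~q2): β-rule — branch into (~q4 -> q3)  //  ~q2.
                  branch 1.1.1.2.1 (add (~q4 -> q3)):
                    (~q4 -> q3): β-rule — branch into ~~q4  //  q3.
                      branch 1.1.1.2.1.1 (add ~~q4):
                        × closes — contains both q4 and ~q4.
                      branch 1.1.1.2.1.2 (add q3):
                        × closes — contains both q3 and ~q3.
                  branch 1.1.1.2.2 (add ~q2):
                    × closes — contains both q2 and ~q2.
          branch 1.1.2 (add (q3 -> q2)):
            (q2 | ((~q4 -> q3) | ~q2)): β-rule — branch into q2  //  ((~q4 -> q3) | ~q2).
              branch 1.1.2.1 (add q2):
                (q3 -> q2): β-rule — branch into ~q3  //  q2.
                  branch 1.1.2.1.1 (add ~q3):
                    ○ open, literals {q2=T, q3=F, q4=F}.
                  branch 1.1.2.1.2 (add q2):
                    ○ open, literals {q2=T, q3=F, q4=F}.
              branch 1.1.2.2 (add ((~q4 -> q3) | ~q2)):
                (q3 -> q2): β-rule — branch into ~q3  //  q2.
                  branch 1.1.2.2.1 (add ~q3):
                    ((~q4 -> q3) | ~q2): β-rule — branch into (~q4 -> q3)  //  ~q2.
                      branch 1.1.2.2.1.1 (add (~q4 -> q3)):
                        (~q4 -> q3): β-rule — branch into ~~q4  //  q3.
                          branch 1.1.2.2.1.1.1 (add ~~q4):
                            × closes — contains both q4 and ~q4.
                          branch 1.1.2.2.1.1.2 (add q3):
                            × closes — contains both q3 and ~q3.
                      branch 1.1.2.2.1.2 (add ~q2):
                        × closes — contains both q2 and ~q2.
                  branch 1.1.2.2.2 (add q2):
                    ((~q4 -> q3) | ~q2): β-rule — branch into (~q4 -> q3)  //  ~q2.
                      branch 1.1.2.2.2.1 (add (~q4 -> q3)):
                        (~q4 -> q3): β-rule — branch into ~~q4  //  q3.
                          branch 1.1.2.2.2.1.1 (add ~~q4):
                            × closes — contains both q4 and ~q4.
                          branch 1.1.2.2.2.1.2 (add q3):
                            × closes — contains both q3 and ~q3.
                      branch 1.1.2.2.2.2 (add ~q2):
                        × closes — contains both q2 and ~q2.
      branch 1.2 (add ~q3):
        (q1 -> (q3 -> q2)): β-rule — branch into ~q1  //  (q3 -> q2).
          branch 1.2.1 (add ~q1):
            (q2 | ((~q4 -> q3) | ~q2)): β-rule — branch into q2  //  ((~q4 -> q3) | ~q2).
              branch 1.2.1.1 (add q2):
                ○ open, literals {q1=F, q2=T, q3=F, q4=F}.
              branch 1.2.1.2 (add ((~q4 -> q3) | ~q2)):
                ((~q4 -> q3) | ~q2): β-rule — branch into (~q4 -> q3)  //  ~q2.
                  branch 1.2.1.2.1 (add (~q4 -> q3)):
                    (~q4 -> q3): β-rule — branch into ~~q4  //  q3.
                      branch 1.2.1.2.1.1 (add ~~q4):
                        × closes — contains both q4 and ~q4.
                      branch 1.2.1.2.1.2 (add q3):
                        × closes — contains both q3 and ~q3.
                  branch 1.2.1.2.2 (add ~q2):
                    ○ open, literals {q1=F, q2=F, q3=F, q4=F}.
          branch 1.2.2 (add (q3 -> q2)):
            (q2 | ((~q4 -> q3) | ~q2)): β-rule — branch into q2  //  ((~q4 -> q3) | ~q2).
              branch 1.2.2.1 (add q2):
                (q3 -> q2): β-rule — branch into ~q3  //  q2.
                  branch 1.2.2.1.1 (add ~q3):
                    ○ open, literals {q2=T, q3=F, q4=F}.
                  branch 1.2.2.1.2 (add q2):
                    ○ open, literals {q2=T, q3=F, q4=F}.
              branch 1.2.2.2 (add ((~q4 -> q3) | ~q2)):
                (q3 -> q2): β-rule — branch into ~q3  //  q2.
                  branch 1.2.2.2.1 (add ~q3):
                    ((~q4 -> q3) | ~q2): β-rule — branch into (~q4 -> q3)  //  ~q2.
                      branch 1.2.2.2.1.1 (add (~q4 -> q3)):
                        (~q4 -> q3): β-rule — branch into ~~q4  //  q3.
                          branch 1.2.2.2.1.1.1 (add ~~q4):
                            × closes — contains both q4 and ~q4.
                          branch 1.2.2.2.1.1.2 (add q3):
                            × closes — contains both q3 and ~q3.
                      branch 1.2.2.2.1.2 (add ~q2):
                        ○ open, literals {q2=F, q3=F, q4=F}.
                  branch 1.2.2.2.2 (add q2):
                    ((~q4 -> q3) | ~q2): β-rule — branch into (~q4 -> q3)  //  ~q2.
                      branch 1.2.2.2.2.1 (add (~q4 -> q3)):
                        (~q4 -> q3): β-rule — branch into ~~q4  //  q3.
                          branch 1.2.2.2.2.1.1 (add ~~q4):
                            × closes — contains both q4 and ~q4.
                          branch 1.2.2.2.2.1.2 (add q3):
                            × closes — contains both q3 and ~q3.
                      branch 1.2.2.2.2.2 (add ~q2):
                        × closes — contains both q2 and ~q2.
  branch 2 (add ~(q1 -> (q3 -> q2)), ~(q2 | ((~q4 -> q3) | ~q2))):
    ~(q1 -> (q3 -> q2)): α-rule — add q1, ~(q3 -> q2).
    ~(q2 | ((~q4 -> q3) | ~q2)): α-rule — add ~q2, ~((~q4 -> q3) | ~q2).
    ~(q3 -> q2): α-rule — add q3, ~q2.
    × closes — contains both q3 and ~q3.
17 branches closed, 8 open.
An open branch gives a countermodel: q1=F, q2=T, q3=F, q4=F (unmentioned atoms arbitrary); under it the original formula is false.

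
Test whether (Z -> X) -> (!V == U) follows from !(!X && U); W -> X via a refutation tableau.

No

Initial set: {T !(!X && U); T (W -> X); F ((Z -> X) -> (!V == U))}.
F ((Z -> X) -> (!V == U)): α-rule — add T (Z -> X), F (!V == U).
T !(!X && U): β-rule — branch into F !X  //  F U.
  branch 1 (add F !X):
    T (W -> X): β-rule — branch into F W  //  T X.
      branch 1.1 (add F W):
        T (Z -> X): β-rule — branch into F Z  //  T X.
          branch 1.1.1 (add F Z):
            F (!V == U): β-rule — branch into T !V, F U  //  F !V, T U.
              branch 1.1.1.1 (add T !V, F U):
                ○ open, literals {U=F, V=F, W=F, X=T, Z=F}.
              branch 1.1.1.2 (add F !V, T U):
                ○ open, literals {U=T, V=T, W=F, X=T, Z=F}.
          branch 1.1.2 (add T X):
            F (!V == U): β-rule — branch into T !V, F U  //  F !V, T U.
              branch 1.1.2.1 (add T !V, F U):
                ○ open, literals {U=F, V=F, W=F, X=T}.
              branch 1.1.2.2 (add F !V, T U):
                ○ open, literals {U=T, V=T, W=F, X=T}.
      branch 1.2 (add T X):
        T (Z -> X): β-rule — branch into F Z  //  T X.
          branch 1.2.1 (add F Z):
            F (!V == U): β-rule — branch into T !V, F U  //  F !V, T U.
              branch 1.2.1.1 (add T !V, F U):
                ○ open, literals {U=F, V=F, X=T, Z=F}.
              branch 1.2.1.2 (add F !V, T U):
                ○ open, literals {U=T, V=T, X=T, Z=F}.
          branch 1.2.2 (add T X):
            F (!V == U): β-rule — branch into T !V, F U  //  F !V, T U.
              branch 1.2.2.1 (add T !V, F U):
                ○ open, literals {U=F, V=F, X=T}.
              branch 1.2.2.2 (add F !V, T U):
                ○ open, literals {U=T, V=T, X=T}.
  branch 2 (add F U):
    T (W -> X): β-rule — branch into F W  //  T X.
      branch 2.1 (add F W):
        T (Z -> X): β-rule — branch into F Z  //  T X.
          branch 2.1.1 (add F Z):
            F (!V == U): β-rule — branch into T !V, F U  //  F !V, T U.
              branch 2.1.1.1 (add T !V, F U):
                ○ open, literals {U=F, V=F, W=F, Z=F}.
              branch 2.1.1.2 (add F !V, T U):
                × closes — contains both U and !U.
          branch 2.1.2 (add T X):
            F (!V == U): β-rule — branch into T !V, F U  //  F !V, T U.
              branch 2.1.2.1 (add T !V, F U):
                ○ open, literals {U=F, V=F, W=F, X=T}.
              branch 2.1.2.2 (add F !V, T U):
                × closes — contains both U and !U.
      branch 2.2 (add T X):
        T (Z -> X): β-rule — branch into F Z  //  T X.
          branch 2.2.1 (add F Z):
            F (!V == U): β-rule — branch into T !V, F U  //  F !V, T U.
              branch 2.2.1.1 (add T !V, F U):
                ○ open, literals {U=F, V=F, X=T, Z=F}.
              branch 2.2.1.2 (add F !V, T U):
                × closes — contains both U and !U.
          branch 2.2.2 (add T X):
            F (!V == U): β-rule — branch into T !V, F U  //  F !V, T U.
              branch 2.2.2.1 (add T !V, F U):
                ○ open, literals {U=F, V=F, X=T}.
              branch 2.2.2.2 (add F !V, T U):
                × closes — contains both U and !U.
4 branches closed, 12 open.
An open branch gives a countermodel: U=F, V=F, W=F, X=T, Z=F (unmentioned atoms arbitrary); the premises hold there but the conclusion fails.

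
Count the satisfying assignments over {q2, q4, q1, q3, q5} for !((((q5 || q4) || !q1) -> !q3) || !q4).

Initial set: {!((((q5 || q4) || !q1) -> !q3) || !q4)}.
!((((q5 || q4) || !q1) -> !q3) || !q4): α-rule — add !(((q5 || q4) || !q1) -> !q3), !!q4.
!(((q5 || q4) || !q1) -> !q3): α-rule — add ((q5 || q4) || !q1), !!q3.
((q5 || q4) || !q1): β-rule — branch into (q5 || q4)  //  !q1.
  branch 1 (add (q5 || q4)):
    (q5 || q4): β-rule — branch into q5  //  q4.
      branch 1.1 (add q5):
        ○ open, literals {q3=1, q4=1, q5=1}.
      branch 1.2 (add q4):
        ○ open, literals {q3=1, q4=1}.
  branch 2 (add !q1):
    ○ open, literals {q1=0, q3=1, q4=1}.
0 branches closed, 3 open.
Each open branch fixes some atoms; the unmentioned ones are free. Counting distinct full assignments: branch {q3=1, q4=1, q5=1} (q2, q1) contributes 4 new; branch {q3=1, q4=1} (q2, q1, q5) contributes 4 new; branch {q1=0, q3=1, q4=1} (q2, q5) contributes 0 new. Total: 8.

8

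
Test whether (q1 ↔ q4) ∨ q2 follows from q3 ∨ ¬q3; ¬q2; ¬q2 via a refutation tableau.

No

Initial set: {(q3 ∨ ¬q3); ¬q2; ¬q2; ¬((q1 ↔ q4) ∨ q2)}.
¬((q1 ↔ q4) ∨ q2): α-rule — add ¬(q1 ↔ q4), ¬q2.
(q3 ∨ ¬q3): β-rule — branch into q3  //  ¬q3.
  branch 1 (add q3):
    ¬(q1 ↔ q4): β-rule — branch into q1, ¬q4  //  ¬q1, q4.
      branch 1.1 (add q1, ¬q4):
        ○ open, literals {q1=T, q2=F, q3=T, q4=F}.
      branch 1.2 (add ¬q1, q4):
        ○ open, literals {q1=F, q2=F, q3=T, q4=T}.
  branch 2 (add ¬q3):
    ¬(q1 ↔ q4): β-rule — branch into q1, ¬q4  //  ¬q1, q4.
      branch 2.1 (add q1, ¬q4):
        ○ open, literals {q1=T, q2=F, q3=F, q4=F}.
      branch 2.2 (add ¬q1, q4):
        ○ open, literals {q1=F, q2=F, q3=F, q4=T}.
0 branches closed, 4 open.
An open branch gives a countermodel: q1=T, q2=F, q3=T, q4=F (unmentioned atoms arbitrary); the premises hold there but the conclusion fails.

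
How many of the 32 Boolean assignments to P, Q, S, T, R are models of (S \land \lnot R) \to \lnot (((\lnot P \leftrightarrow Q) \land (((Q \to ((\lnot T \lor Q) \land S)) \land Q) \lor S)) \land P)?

Initial set: {((S \land \lnot R) \to \lnot (((\lnot P \leftrightarrow Q) \land (((Q \to ((\lnot T \lor Q) \land S)) \land Q) \lor S)) \land P))}.
((S \land \lnot R) \to \lnot (((\lnot P \leftrightarrow Q) \land (((Q \to ((\lnot T \lor Q) \land S)) \land Q) \lor S)) \land P)): β-rule — branch into \lnot (S \land \lnot R)  //  \lnot (((\lnot P \leftrightarrow Q) \land (((Q \to ((\lnot T \lor Q) \land S)) \land Q) \lor S)) \land P).
  branch 1 (add \lnot (S \land \lnot R)):
    \lnot (S \land \lnot R): β-rule — branch into \lnot S  //  \lnot \lnot R.
      branch 1.1 (add \lnot S):
        ○ open, literals {S=F}.
      branch 1.2 (add \lnot \lnot R):
        ○ open, literals {R=T}.
  branch 2 (add \lnot (((\lnot P \leftrightarrow Q) \land (((Q \to ((\lnot T \lor Q) \land S)) \land Q) \lor S)) \land P)):
    \lnot (((\lnot P \leftrightarrow Q) \land (((Q \to ((\lnot T \lor Q) \land S)) \land Q) \lor S)) \land P): β-rule — branch into \lnot ((\lnot P \leftrightarrow Q) \land (((Q \to ((\lnot T \lor Q) \land S)) \land Q) \lor S))  //  \lnot P.
      branch 2.1 (add \lnot ((\lnot P \leftrightarrow Q) \land (((Q \to ((\lnot T \lor Q) \land S)) \land Q) \lor S))):
        \lnot ((\lnot P \leftrightarrow Q) \land (((Q \to ((\lnot T \lor Q) \land S)) \land Q) \lor S)): β-rule — branch into \lnot (\lnot P \leftrightarrow Q)  //  \lnot (((Q \to ((\lnot T \lor Q) \land S)) \land Q) \lor S).
          branch 2.1.1 (add \lnot (\lnot P \leftrightarrow Q)):
            \lnot (\lnot P \leftrightarrow Q): β-rule — branch into \lnot P, \lnot Q  //  \lnot \lnot P, Q.
              branch 2.1.1.1 (add \lnot P, \lnot Q):
                ○ open, literals {P=F, Q=F}.
              branch 2.1.1.2 (add \lnot \lnot P, Q):
                ○ open, literals {P=T, Q=T}.
          branch 2.1.2 (add \lnot (((Q \to ((\lnot T \lor Q) \land S)) \land Q) \lor S)):
            \lnot (((Q \to ((\lnot T \lor Q) \land S)) \land Q) \lor S): α-rule — add \lnot ((Q \to ((\lnot T \lor Q) \land S)) \land Q), \lnot S.
            \lnot ((Q \to ((\lnot T \lor Q) \land S)) \land Q): β-rule — branch into \lnot (Q \to ((\lnot T \lor Q) \land S))  //  \lnot Q.
              branch 2.1.2.1 (add \lnot (Q \to ((\lnot T \lor Q) \land S))):
                \lnot (Q \to ((\lnot T \lor Q) \land S)): α-rule — add Q, \lnot ((\lnot T \lor Q) \land S).
                \lnot ((\lnot T \lor Q) \land S): β-rule — branch into \lnot (\lnot T \lor Q)  //  \lnot S.
                  branch 2.1.2.1.1 (add \lnot (\lnot T \lor Q)):
                    \lnot (\lnot T \lor Q): α-rule — add \lnot \lnot T, \lnot Q.
                    × closes — contains both Q and \lnot Q.
                  branch 2.1.2.1.2 (add \lnot S):
                    ○ open, literals {Q=T, S=F}.
              branch 2.1.2.2 (add \lnot Q):
                ○ open, literals {Q=F, S=F}.
      branch 2.2 (add \lnot P):
        ○ open, literals {P=F}.
1 branch closed, 7 open.
Each open branch fixes some atoms; the unmentioned ones are free. Counting distinct full assignments: branch {S=F} (P, Q, T, R) contributes 16 new; branch {R=T} (P, Q, S, T) contributes 8 new; branch {P=F, Q=F} (S, T, R) contributes 2 new; branch {P=T, Q=T} (S, T, R) contributes 2 new; branch {Q=T, S=F} (P, T, R) contributes 0 new; branch {Q=F, S=F} (P, T, R) contributes 0 new; branch {P=F} (Q, S, T, R) contributes 2 new. Total: 30.

30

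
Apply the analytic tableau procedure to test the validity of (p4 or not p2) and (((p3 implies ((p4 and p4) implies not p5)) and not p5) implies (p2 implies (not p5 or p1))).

Not valid

Assume the negation and expand:
Initial set: {not ((p4 or not p2) and (((p3 implies ((p4 and p4) implies not p5)) and not p5) implies (p2 implies (not p5 or p1))))}.
not ((p4 or not p2) and (((p3 implies ((p4 and p4) implies not p5)) and not p5) implies (p2 implies (not p5 or p1)))): β-rule — branch into not (p4 or not p2)  //  not (((p3 implies ((p4 and p4) implies not p5)) and not p5) implies (p2 implies (not p5 or p1))).
  branch 1 (add not (p4 or not p2)):
    not (p4 or not p2): α-rule — add not p4, not not p2.
    ○ open, literals {p2=true, p4=false}.
  branch 2 (add not (((p3 implies ((p4 and p4) implies not p5)) and not p5) implies (p2 implies (not p5 or p1)))):
    not (((p3 implies ((p4 and p4) implies not p5)) and not p5) implies (p2 implies (not p5 or p1))): α-rule — add ((p3 implies ((p4 and p4) implies not p5)) and not p5), not (p2 implies (not p5 or p1)).
    ((p3 implies ((p4 and p4) implies not p5)) and not p5): α-rule — add (p3 implies ((p4 and p4) implies not p5)), not p5.
    not (p2 implies (not p5 or p1)): α-rule — add p2, not (not p5 or p1).
    not (not p5 or p1): α-rule — add not not p5, not p1.
    × closes — contains both p5 and not p5.
1 branch closed, 1 open.
An open branch gives a countermodel: p2=true, p4=false (unmentioned atoms arbitrary); under it the original formula is false.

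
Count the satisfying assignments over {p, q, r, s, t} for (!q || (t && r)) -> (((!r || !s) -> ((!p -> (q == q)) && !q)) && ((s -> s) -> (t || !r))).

Initial set: {T ((!q || (t && r)) -> (((!r || !s) -> ((!p -> (q == q)) && !q)) && ((s -> s) -> (t || !r))))}.
T ((!q || (t && r)) -> (((!r || !s) -> ((!p -> (q == q)) && !q)) && ((s -> s) -> (t || !r)))): β-rule — branch into F (!q || (t && r))  //  T (((!r || !s) -> ((!p -> (q == q)) && !q)) && ((s -> s) -> (t || !r))).
  branch 1 (add F (!q || (t && r))):
    F (!q || (t && r)): α-rule — add F !q, F (t && r).
    F (t && r): β-rule — branch into F t  //  F r.
      branch 1.1 (add F t):
        ○ open, literals {q=true, t=false}.
      branch 1.2 (add F r):
        ○ open, literals {q=true, r=false}.
  branch 2 (add T (((!r || !s) -> ((!p -> (q == q)) && !q)) && ((s -> s) -> (t || !r)))):
    T (((!r || !s) -> ((!p -> (q == q)) && !q)) && ((s -> s) -> (t || !r))): α-rule — add T ((!r || !s) -> ((!p -> (q == q)) && !q)), T ((s -> s) -> (t || !r)).
    T ((!r || !s) -> ((!p -> (q == q)) && !q)): β-rule — branch into F (!r || !s)  //  T ((!p -> (q == q)) && !q).
      branch 2.1 (add F (!r || !s)):
        F (!r || !s): α-rule — add F !r, F !s.
        T ((s -> s) -> (t || !r)): β-rule — branch into F (s -> s)  //  T (t || !r).
          branch 2.1.1 (add F (s -> s)):
            F (s -> s): α-rule — add T s, F s.
            × closes — contains both s and !s.
          branch 2.1.2 (add T (t || !r)):
            T (t || !r): β-rule — branch into T t  //  T !r.
              branch 2.1.2.1 (add T t):
                ○ open, literals {r=true, s=true, t=true}.
              branch 2.1.2.2 (add T !r):
                × closes — contains both r and !r.
      branch 2.2 (add T ((!p -> (q == q)) && !q)):
        T ((!p -> (q == q)) && !q): α-rule — add T (!p -> (q == q)), T !q.
        T ((s -> s) -> (t || !r)): β-rule — branch into F (s -> s)  //  T (t || !r).
          branch 2.2.1 (add F (s -> s)):
            F (s -> s): α-rule — add T s, F s.
            × closes — contains both s and !s.
          branch 2.2.2 (add T (t || !r)):
            T (!p -> (q == q)): β-rule — branch into F !p  //  T (q == q).
              branch 2.2.2.1 (add F !p):
                T (t || !r): β-rule — branch into T t  //  T !r.
                  branch 2.2.2.1.1 (add T t):
                    ○ open, literals {p=true, q=false, t=true}.
                  branch 2.2.2.1.2 (add T !r):
                    ○ open, literals {p=true, q=false, r=false}.
              branch 2.2.2.2 (add T (q == q)):
                T (t || !r): β-rule — branch into T t  //  T !r.
                  branch 2.2.2.2.1 (add T t):
                    T (q == q): β-rule — branch into T q, T q  //  F q, F q.
                      branch 2.2.2.2.1.1 (add T q, T q):
                        × closes — contains both q and !q.
                      branch 2.2.2.2.1.2 (add F q, F q):
                        ○ open, literals {q=false, t=true}.
                  branch 2.2.2.2.2 (add T !r):
                    T (q == q): β-rule — branch into T q, T q  //  F q, F q.
                      branch 2.2.2.2.2.1 (add T q, T q):
                        × closes — contains both q and !q.
                      branch 2.2.2.2.2.2 (add F q, F q):
                        ○ open, literals {q=false, r=false}.
5 branches closed, 7 open.
Each open branch fixes some atoms; the unmentioned ones are free. Counting distinct full assignments: branch {q=true, t=false} (p, r, s) contributes 8 new; branch {q=true, r=false} (p, s, t) contributes 4 new; branch {r=true, s=true, t=true} (p, q) contributes 4 new; branch {p=true, q=false, t=true} (r, s) contributes 3 new; branch {p=true, q=false, r=false} (s, t) contributes 2 new; branch {q=false, t=true} (p, r, s) contributes 3 new; branch {q=false, r=false} (p, s, t) contributes 2 new. Total: 26.

26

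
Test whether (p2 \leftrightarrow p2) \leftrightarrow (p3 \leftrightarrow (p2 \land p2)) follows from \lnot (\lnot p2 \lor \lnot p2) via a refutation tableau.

No

Initial set: {\lnot (\lnot p2 \lor \lnot p2); \lnot ((p2 \leftrightarrow p2) \leftrightarrow (p3 \leftrightarrow (p2 \land p2)))}.
\lnot (\lnot p2 \lor \lnot p2): α-rule — add \lnot \lnot p2, \lnot \lnot p2.
\lnot ((p2 \leftrightarrow p2) \leftrightarrow (p3 \leftrightarrow (p2 \land p2))): β-rule — branch into (p2 \leftrightarrow p2), \lnot (p3 \leftrightarrow (p2 \land p2))  //  \lnot (p2 \leftrightarrow p2), (p3 \leftrightarrow (p2 \land p2)).
  branch 1 (add (p2 \leftrightarrow p2), \lnot (p3 \leftrightarrow (p2 \land p2))):
    (p2 \leftrightarrow p2): β-rule — branch into p2, p2  //  \lnot p2, \lnot p2.
      branch 1.1 (add p2, p2):
        \lnot (p3 \leftrightarrow (p2 \land p2)): β-rule — branch into p3, \lnot (p2 \land p2)  //  \lnot p3, (p2 \land p2).
          branch 1.1.1 (add p3, \lnot (p2 \land p2)):
            \lnot (p2 \land p2): β-rule — branch into \lnot p2  //  \lnot p2.
              branch 1.1.1.1 (add \lnot p2):
                × closes — contains both p2 and \lnot p2.
              branch 1.1.1.2 (add \lnot p2):
                × closes — contains both p2 and \lnot p2.
          branch 1.1.2 (add \lnot p3, (p2 \land p2)):
            (p2 \land p2): α-rule — add p2, p2.
            ○ open, literals {p2=true, p3=false}.
      branch 1.2 (add \lnot p2, \lnot p2):
        × closes — contains both p2 and \lnot p2.
  branch 2 (add \lnot (p2 \leftrightarrow p2), (p3 \leftrightarrow (p2 \land p2))):
    \lnot (p2 \leftrightarrow p2): β-rule — branch into p2, \lnot p2  //  \lnot p2, p2.
      branch 2.1 (add p2, \lnot p2):
        × closes — contains both p2 and \lnot p2.
      branch 2.2 (add \lnot p2, p2):
        × closes — contains both p2 and \lnot p2.
5 branches closed, 1 open.
An open branch gives a countermodel: p2=true, p3=false (unmentioned atoms arbitrary); the premises hold there but the conclusion fails.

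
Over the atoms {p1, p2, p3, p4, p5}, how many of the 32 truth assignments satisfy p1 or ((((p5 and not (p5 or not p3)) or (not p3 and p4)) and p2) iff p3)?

Initial set: {(p1 or ((((p5 and not (p5 or not p3)) or (not p3 and p4)) and p2) iff p3))}.
(p1 or ((((p5 and not (p5 or not p3)) or (not p3 and p4)) and p2) iff p3)): β-rule — branch into p1  //  ((((p5 and not (p5 or not p3)) or (not p3 and p4)) and p2) iff p3).
  branch 1 (add p1):
    ○ open, literals {p1=T}.
  branch 2 (add ((((p5 and not (p5 or not p3)) or (not p3 and p4)) and p2) iff p3)):
    ((((p5 and not (p5 or not p3)) or (not p3 and p4)) and p2) iff p3): β-rule — branch into (((p5 and not (p5 or not p3)) or (not p3 and p4)) and p2), p3  //  not (((p5 and not (p5 or not p3)) or (not p3 and p4)) and p2), not p3.
      branch 2.1 (add (((p5 and not (p5 or not p3)) or (not p3 and p4)) and p2), p3):
        (((p5 and not (p5 or not p3)) or (not p3 and p4)) and p2): α-rule — add ((p5 and not (p5 or not p3)) or (not p3 and p4)), p2.
        ((p5 and not (p5 or not p3)) or (not p3 and p4)): β-rule — branch into (p5 and not (p5 or not p3))  //  (not p3 and p4).
          branch 2.1.1 (add (p5 and not (p5 or not p3))):
            (p5 and not (p5 or not p3)): α-rule — add p5, not (p5 or not p3).
            not (p5 or not p3): α-rule — add not p5, not not p3.
            × closes — contains both p5 and not p5.
          branch 2.1.2 (add (not p3 and p4)):
            (not p3 and p4): α-rule — add not p3, p4.
            × closes — contains both p3 and not p3.
      branch 2.2 (add not (((p5 and not (p5 or not p3)) or (not p3 and p4)) and p2), not p3):
        not (((p5 and not (p5 or not p3)) or (not p3 and p4)) and p2): β-rule — branch into not ((p5 and not (p5 or not p3)) or (not p3 and p4))  //  not p2.
          branch 2.2.1 (add not ((p5 and not (p5 or not p3)) or (not p3 and p4))):
            not ((p5 and not (p5 or not p3)) or (not p3 and p4)): α-rule — add not (p5 and not (p5 or not p3)), not (not p3 and p4).
            not (p5 and not (p5 or not p3)): β-rule — branch into not p5  //  not not (p5 or not p3).
              branch 2.2.1.1 (add not p5):
                not (not p3 and p4): β-rule — branch into not not p3  //  not p4.
                  branch 2.2.1.1.1 (add not not p3):
                    × closes — contains both p3 and not p3.
                  branch 2.2.1.1.2 (add not p4):
                    ○ open, literals {p3=F, p4=F, p5=F}.
              branch 2.2.1.2 (add not not (p5 or not p3)):
                not (not p3 and p4): β-rule — branch into not not p3  //  not p4.
                  branch 2.2.1.2.1 (add not not p3):
                    × closes — contains both p3 and not p3.
                  branch 2.2.1.2.2 (add not p4):
                    not not (p5 or not p3): β-rule — branch into p5  //  not p3.
                      branch 2.2.1.2.2.1 (add p5):
                        ○ open, literals {p3=F, p4=F, p5=T}.
                      branch 2.2.1.2.2.2 (add not p3):
                        ○ open, literals {p3=F, p4=F}.
          branch 2.2.2 (add not p2):
            ○ open, literals {p2=F, p3=F}.
4 branches closed, 5 open.
Each open branch fixes some atoms; the unmentioned ones are free. Counting distinct full assignments: branch {p1=T} (p2, p3, p4, p5) contributes 16 new; branch {p3=F, p4=F, p5=F} (p1, p2) contributes 2 new; branch {p3=F, p4=F, p5=T} (p1, p2) contributes 2 new; branch {p3=F, p4=F} (p1, p2, p5) contributes 0 new; branch {p2=F, p3=F} (p1, p4, p5) contributes 2 new. Total: 22.

22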